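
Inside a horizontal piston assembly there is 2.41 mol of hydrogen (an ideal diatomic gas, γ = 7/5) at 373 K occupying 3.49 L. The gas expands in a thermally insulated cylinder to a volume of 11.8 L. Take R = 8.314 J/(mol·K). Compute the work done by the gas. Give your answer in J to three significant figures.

W ≈ 7210 J

Adiabatic: TV^(γ−1) = const with γ = 7/5.
T₂ = T₁ (V₁/V₂)^(γ−1) = 373 × (3.49/11.8)^0.4 = 373 × 0.6143 = 229.1 K.
W_by = nCᵥ(T₁ − T₂) = (2.41)(20.79)(373 − 229.1) = 7207 J.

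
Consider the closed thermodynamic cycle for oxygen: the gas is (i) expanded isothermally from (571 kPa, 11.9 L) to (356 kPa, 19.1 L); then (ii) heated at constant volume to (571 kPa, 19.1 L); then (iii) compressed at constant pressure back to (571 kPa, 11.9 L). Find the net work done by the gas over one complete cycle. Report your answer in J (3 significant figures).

W_net ≈ -896 J

Leg (i): W = PᵢVᵢ ln(V_f/Vᵢ) = (6795) ln(19.1/11.9) = 3215 J.
Leg (ii): W = 0.
Leg (iii): W = PΔV = (571)(11.9 − 19.1) = -4111 J.
W_net = 3215 − 4111 = -896.2 J.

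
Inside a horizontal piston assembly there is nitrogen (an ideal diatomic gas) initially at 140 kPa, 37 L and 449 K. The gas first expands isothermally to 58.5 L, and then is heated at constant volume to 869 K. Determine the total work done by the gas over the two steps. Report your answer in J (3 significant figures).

Step 1 (isothermal): W = P₁V₁ ln(V₂/V₁) = (5180) ln(58.5/37) = 2373 J.
Step 2 (isochoric): W = 0 (constant volume).
W_total = 2373 + 0 = 2373 J.

W_total ≈ 2370 J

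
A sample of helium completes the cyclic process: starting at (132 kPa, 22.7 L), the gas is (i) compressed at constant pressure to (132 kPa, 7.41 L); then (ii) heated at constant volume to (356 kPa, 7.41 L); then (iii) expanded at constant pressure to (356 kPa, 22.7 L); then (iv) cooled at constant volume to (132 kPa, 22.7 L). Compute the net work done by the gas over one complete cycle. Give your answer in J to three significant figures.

W_net ≈ 3420 J

Constant-volume legs do no work.
W(i) = (132)(7.41 − 22.7) = -2018 J; W(iii) = (356)(22.7 − 7.41) = 5443 J.
W_net = -2018 + 5443 = 3425 J (the clockwise enclosed area).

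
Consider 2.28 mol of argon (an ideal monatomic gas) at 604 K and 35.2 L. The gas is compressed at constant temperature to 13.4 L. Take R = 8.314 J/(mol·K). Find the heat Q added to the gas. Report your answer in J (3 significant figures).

Q ≈ -11100 J

Isothermal ⇒ ΔU = 0, so Q = W = nRT ln(V₂/V₁).
Q = (2.28)(8.314)(604) ln(13.4/35.2) = 11449 × -0.9658 = -11058 J.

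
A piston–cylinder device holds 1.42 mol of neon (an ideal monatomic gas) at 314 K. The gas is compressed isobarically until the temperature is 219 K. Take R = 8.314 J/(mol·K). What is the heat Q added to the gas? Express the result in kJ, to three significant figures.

Isobaric: W = nRΔT = (1.42)(8.314)(-95) = -1122 J.
ΔU = nCᵥΔT with Cᵥ = 3R/2: ΔU = (1.42)(12.47)(-95) = -1682 J.
Q = ΔU + W = -1682 − 1122 = -2804 J.

Q ≈ -2.80 kJ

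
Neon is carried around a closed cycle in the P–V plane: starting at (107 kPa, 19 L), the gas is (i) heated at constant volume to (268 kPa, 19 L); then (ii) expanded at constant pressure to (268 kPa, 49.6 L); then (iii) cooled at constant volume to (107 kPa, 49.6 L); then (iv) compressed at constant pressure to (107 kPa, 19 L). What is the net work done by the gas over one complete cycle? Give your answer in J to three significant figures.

W_net ≈ 4930 J

Constant-volume legs do no work.
W(ii) = (268)(49.6 − 19) = 8201 J; W(iv) = (107)(19 − 49.6) = -3274 J.
W_net = 8201 − 3274 = 4927 J (the clockwise enclosed area).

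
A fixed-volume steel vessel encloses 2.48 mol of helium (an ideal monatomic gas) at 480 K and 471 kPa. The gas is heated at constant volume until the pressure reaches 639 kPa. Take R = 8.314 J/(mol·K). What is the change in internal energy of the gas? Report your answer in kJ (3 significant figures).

Constant volume ⇒ W = 0, so Q = ΔU = nCᵥΔT with Cᵥ = 3R/2 = 12.47 J/(mol·K).
At constant V, T₂/T₁ = P₂/P₁ ⇒ ΔT = T₁(P₂/P₁ − 1) = 480·(639/471 − 1) = 171.2 K.
ΔU = (2.48)(12.47)(171.2) = 5295 J.

ΔU ≈ 5.30 kJ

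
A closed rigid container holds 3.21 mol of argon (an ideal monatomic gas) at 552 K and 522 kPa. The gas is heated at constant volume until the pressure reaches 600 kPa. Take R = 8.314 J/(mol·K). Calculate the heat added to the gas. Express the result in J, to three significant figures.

Constant volume ⇒ W = 0, so Q = ΔU = nCᵥΔT with Cᵥ = 3R/2 = 12.47 J/(mol·K).
At constant V, T₂/T₁ = P₂/P₁ ⇒ ΔT = T₁(P₂/P₁ − 1) = 552·(600/522 − 1) = 82.48 K.
ΔU = (3.21)(12.47)(82.48) = 3302 J.

Q ≈ 3300 J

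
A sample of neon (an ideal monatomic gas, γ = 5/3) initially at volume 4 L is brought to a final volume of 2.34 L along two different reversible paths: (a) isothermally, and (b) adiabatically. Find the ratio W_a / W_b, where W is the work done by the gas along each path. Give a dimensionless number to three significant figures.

W_a / W_b ≈ 0.832

Path (a) isothermal: W = P₁V₁ ln(V₂/V₁) → W_a/(P₁V₁) = -0.5361.
Path (b) adiabatic: W = P₁V₁(1 − (V₁/V₂)^(γ−1))/(γ−1) → W_b/(P₁V₁) = -0.6445.
W_a / W_b = -0.5361 / -0.6445 = 0.8319.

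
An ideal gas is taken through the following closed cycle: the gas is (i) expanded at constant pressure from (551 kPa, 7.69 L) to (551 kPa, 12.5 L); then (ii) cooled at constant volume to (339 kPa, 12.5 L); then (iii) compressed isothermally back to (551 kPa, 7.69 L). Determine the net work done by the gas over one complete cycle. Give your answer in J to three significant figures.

Leg (i): W = PΔV = (551)(12.5 − 7.69) = 2650 J.
Leg (ii): W = 0.
Leg (iii): W = PᵢVᵢ ln(V_f/Vᵢ) = (4238) ln(7.69/12.5) = -2059 J.
W_net = 2650 − 2059 = 591.7 J.

W_net ≈ 592 J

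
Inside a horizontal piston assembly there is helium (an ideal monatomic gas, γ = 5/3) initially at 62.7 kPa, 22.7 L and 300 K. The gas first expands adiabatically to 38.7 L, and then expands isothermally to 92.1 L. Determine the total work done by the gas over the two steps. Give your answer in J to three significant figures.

W_total ≈ 1500 J

Step 1 (adiabatic): W = (P₁V₁ − P₂V₂)/(γ−1) = (1423 − 997.3)/0.667 = 638.9 J.
After step 1: P = 25.77 kPa, V = 38.7 L, T = 210.2 K.
Step 2 (isothermal): W = P₁V₁ ln(V₂/V₁) = (997.3) ln(92.1/38.7) = 864.7 J.
W_total = 638.9 + 864.7 = 1504 J.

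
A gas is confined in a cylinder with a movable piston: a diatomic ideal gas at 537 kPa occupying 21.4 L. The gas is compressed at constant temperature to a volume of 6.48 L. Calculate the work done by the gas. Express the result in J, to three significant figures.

W ≈ -13700 J

Isothermal: W = nRT ln(V₂/V₁) = P₁V₁ ln(V₂/V₁).
P₁V₁ = (537 kPa)(21.4 L) = 11492 J.
W = 11492 × ln(6.48/21.4) = 11492 × -1.195
W_by_gas = -13729 J.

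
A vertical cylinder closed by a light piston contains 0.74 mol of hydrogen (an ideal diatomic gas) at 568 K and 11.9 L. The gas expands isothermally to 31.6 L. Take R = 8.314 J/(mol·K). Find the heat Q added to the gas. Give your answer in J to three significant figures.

Q ≈ 3410 J

Isothermal ⇒ ΔU = 0, so Q = W = nRT ln(V₂/V₁).
Q = (0.74)(8.314)(568) ln(31.6/11.9) = 3495 × 0.9766 = 3413 J.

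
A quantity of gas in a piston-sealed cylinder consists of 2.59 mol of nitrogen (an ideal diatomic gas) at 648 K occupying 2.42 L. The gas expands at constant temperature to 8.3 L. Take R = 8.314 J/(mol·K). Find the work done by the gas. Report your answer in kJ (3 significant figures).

W ≈ 17.2 kJ

Isothermal: W = nRT ln(V₂/V₁).
W = (2.59)(8.314)(648) × ln(8.3/2.42)
  = 13954 × 1.232
W_by_gas = 17198 J.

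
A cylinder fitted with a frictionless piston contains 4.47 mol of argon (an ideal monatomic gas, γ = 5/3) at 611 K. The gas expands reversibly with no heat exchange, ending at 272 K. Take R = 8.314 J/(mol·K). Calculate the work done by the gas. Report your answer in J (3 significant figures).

Adiabatic ⇒ Q = 0, so W_by = −ΔU = nCᵥ(T₁ − T₂).
Cᵥ = 3R/2 = 12.47 J/(mol·K).
W = (4.47)(12.47)(611 − 272) = 18898 J.

W ≈ 18900 J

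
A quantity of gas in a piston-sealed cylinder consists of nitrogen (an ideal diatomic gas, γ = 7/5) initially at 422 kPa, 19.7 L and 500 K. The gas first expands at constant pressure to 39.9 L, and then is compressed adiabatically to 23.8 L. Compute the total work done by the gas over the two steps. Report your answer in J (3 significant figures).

W_total ≈ -1140 J

Step 1 (isobaric): W = PΔV = (422 kPa)(39.9 − 19.7 L) = 8524 J.
After step 1: P = 422 kPa, V = 39.9 L, T = 1013 K.
Step 2 (adiabatic): W = (P₁V₁ − P₂V₂)/(γ−1) = (16838 − 20703)/0.4 = -9664 J.
W_total = 8524 − 9664 = -1140 J.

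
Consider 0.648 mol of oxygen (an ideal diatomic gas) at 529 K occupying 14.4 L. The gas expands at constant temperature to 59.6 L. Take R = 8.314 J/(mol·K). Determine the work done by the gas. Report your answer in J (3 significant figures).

W ≈ 4050 J

Isothermal: W = nRT ln(V₂/V₁).
W = (0.648)(8.314)(529) × ln(59.6/14.4)
  = 2850 × 1.42
W_by_gas = 4048 J.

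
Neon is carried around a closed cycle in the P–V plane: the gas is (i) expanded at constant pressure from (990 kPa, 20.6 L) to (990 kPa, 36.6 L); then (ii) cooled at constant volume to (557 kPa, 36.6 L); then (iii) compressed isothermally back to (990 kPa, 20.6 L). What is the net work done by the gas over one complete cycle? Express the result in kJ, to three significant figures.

W_net ≈ 4.12 kJ

Leg (i): W = PΔV = (990)(36.6 − 20.6) = 15840 J.
Leg (ii): W = 0.
Leg (iii): W = PᵢVᵢ ln(V_f/Vᵢ) = (20386) ln(20.6/36.6) = -11717 J.
W_net = 15840 − 11717 = 4123 J.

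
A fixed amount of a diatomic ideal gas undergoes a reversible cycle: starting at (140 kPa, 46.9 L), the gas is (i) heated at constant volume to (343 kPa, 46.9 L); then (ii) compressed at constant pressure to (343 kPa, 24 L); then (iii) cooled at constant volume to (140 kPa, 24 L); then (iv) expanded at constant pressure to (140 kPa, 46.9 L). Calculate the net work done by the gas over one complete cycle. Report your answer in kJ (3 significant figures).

Constant-volume legs do no work.
W(ii) = (343)(24 − 46.9) = -7855 J; W(iv) = (140)(46.9 − 24) = 3206 J.
W_net = -7855 + 3206 = -4649 J (the counter-clockwise enclosed area).

W_net ≈ -4.65 kJ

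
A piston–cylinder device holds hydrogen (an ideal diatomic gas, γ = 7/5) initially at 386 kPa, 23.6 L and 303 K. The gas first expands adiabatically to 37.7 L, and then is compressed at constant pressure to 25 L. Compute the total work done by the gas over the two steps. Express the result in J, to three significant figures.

W_total ≈ 1350 J

Step 1 (adiabatic): W = (P₁V₁ − P₂V₂)/(γ−1) = (9110 − 7553)/0.4 = 3891 J.
After step 1: P = 200.3 kPa, V = 37.7 L, T = 251.2 K.
Step 2 (isobaric): W = PΔV = (200.3 kPa)(25 − 37.7 L) = -2544 J.
W_total = 3891 − 2544 = 1347 J.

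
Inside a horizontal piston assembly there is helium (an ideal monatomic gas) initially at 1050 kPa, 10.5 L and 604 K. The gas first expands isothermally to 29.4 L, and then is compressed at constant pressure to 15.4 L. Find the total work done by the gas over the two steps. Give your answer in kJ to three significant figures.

W_total ≈ 6.10 kJ

Step 1 (isothermal): W = P₁V₁ ln(V₂/V₁) = (11025) ln(29.4/10.5) = 11352 J.
After step 1: P = 375 kPa, V = 29.4 L, T = 604 K.
Step 2 (isobaric): W = PΔV = (375 kPa)(15.4 − 29.4 L) = -5250 J.
W_total = 11352 − 5250 = 6102 J.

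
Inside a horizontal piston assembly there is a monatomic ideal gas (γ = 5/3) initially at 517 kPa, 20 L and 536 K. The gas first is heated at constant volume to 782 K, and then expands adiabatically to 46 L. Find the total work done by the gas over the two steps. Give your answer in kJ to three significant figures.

Step 1 (isochoric): W = 0 (constant volume).
After step 1: P = 754.3 kPa (V unchanged).
Step 2 (adiabatic): W = (P₁V₁ − P₂V₂)/(γ−1) = (15086 − 8658)/0.667 = 9642 J.
W_total = 0 + 9642 = 9642 J.

W_total ≈ 9.64 kJ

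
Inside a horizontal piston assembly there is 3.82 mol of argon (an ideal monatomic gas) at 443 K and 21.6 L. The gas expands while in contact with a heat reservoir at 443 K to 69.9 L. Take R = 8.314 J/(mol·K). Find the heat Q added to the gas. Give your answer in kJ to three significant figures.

Isothermal ⇒ ΔU = 0, so Q = W = nRT ln(V₂/V₁).
Q = (3.82)(8.314)(443) ln(69.9/21.6) = 14069 × 1.174 = 16523 J.

Q ≈ 16.5 kJ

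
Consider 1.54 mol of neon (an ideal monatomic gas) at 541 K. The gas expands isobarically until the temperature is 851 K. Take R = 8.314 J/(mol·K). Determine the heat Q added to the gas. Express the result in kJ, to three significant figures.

Isobaric: W = nRΔT = (1.54)(8.314)(310) = 3969 J.
ΔU = nCᵥΔT with Cᵥ = 3R/2: ΔU = (1.54)(12.47)(310) = 5954 J.
Q = ΔU + W = 5954 + 3969 = 9923 J.

Q ≈ 9.92 kJ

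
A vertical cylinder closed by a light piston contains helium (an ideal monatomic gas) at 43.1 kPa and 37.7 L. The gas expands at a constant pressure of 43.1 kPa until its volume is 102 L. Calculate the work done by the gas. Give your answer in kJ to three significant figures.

Isobaric: W = P ΔV.
W = (43.1 kPa)(102 − 37.7 L) = (43.1)(64.3) = 2771 J.

W ≈ 2.77 kJ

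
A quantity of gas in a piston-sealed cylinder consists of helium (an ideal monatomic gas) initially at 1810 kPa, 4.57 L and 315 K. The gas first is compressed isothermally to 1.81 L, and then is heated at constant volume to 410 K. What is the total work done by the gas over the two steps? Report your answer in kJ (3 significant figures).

Step 1 (isothermal): W = P₁V₁ ln(V₂/V₁) = (8272) ln(1.81/4.57) = -7661 J.
Step 2 (isochoric): W = 0 (constant volume).
W_total = -7661 + 0 = -7661 J.

W_total ≈ -7.66 kJ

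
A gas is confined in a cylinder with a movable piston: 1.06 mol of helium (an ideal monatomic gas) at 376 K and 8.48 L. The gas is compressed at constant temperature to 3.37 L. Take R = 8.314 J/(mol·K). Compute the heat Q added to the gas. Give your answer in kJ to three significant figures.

Q ≈ -3.06 kJ

Isothermal ⇒ ΔU = 0, so Q = W = nRT ln(V₂/V₁).
Q = (1.06)(8.314)(376) ln(3.37/8.48) = 3314 × -0.9228 = -3058 J.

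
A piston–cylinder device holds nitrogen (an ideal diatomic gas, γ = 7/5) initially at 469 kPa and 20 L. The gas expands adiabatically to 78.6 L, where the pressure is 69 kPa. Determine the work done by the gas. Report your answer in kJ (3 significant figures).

Adiabatic: W = (P₁V₁ − P₂V₂)/(γ − 1) with γ = 7/5.
P₁V₁ = 9380 J, P₂V₂ = 5423 J.
W = (9380 − 5423) / 0.4 = 9892 J.

W ≈ 9.89 kJ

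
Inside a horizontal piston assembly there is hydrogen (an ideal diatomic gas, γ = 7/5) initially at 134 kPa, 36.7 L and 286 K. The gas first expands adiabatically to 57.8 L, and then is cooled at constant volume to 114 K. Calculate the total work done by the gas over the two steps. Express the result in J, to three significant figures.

W_total ≈ 2040 J

Step 1 (adiabatic): W = (P₁V₁ − P₂V₂)/(γ−1) = (4918 − 4101)/0.4 = 2043 J.
Step 2 (isochoric): W = 0 (constant volume).
W_total = 2043 + 0 = 2043 J.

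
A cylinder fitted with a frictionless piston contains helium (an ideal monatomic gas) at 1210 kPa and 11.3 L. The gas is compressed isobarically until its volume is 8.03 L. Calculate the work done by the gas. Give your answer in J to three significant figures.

W ≈ -3960 J

Isobaric: W = P ΔV.
W = (1210 kPa)(8.03 − 11.3 L) = (1210)(-3.27) = -3957 J.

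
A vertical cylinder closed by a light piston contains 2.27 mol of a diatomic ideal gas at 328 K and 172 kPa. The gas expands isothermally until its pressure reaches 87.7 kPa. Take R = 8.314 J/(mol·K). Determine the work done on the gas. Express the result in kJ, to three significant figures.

W ≈ -4.17 kJ

Isothermal process: W = nRT ln(V₂/V₁) = nRT ln(P₁/P₂).
W = (2.27)(8.314)(328) × ln(172/87.7)
  = 6190 × ln(1.961) = 6190 × 0.6736
W_by_gas = 4170 J; work on gas = −W_by = -4170 J.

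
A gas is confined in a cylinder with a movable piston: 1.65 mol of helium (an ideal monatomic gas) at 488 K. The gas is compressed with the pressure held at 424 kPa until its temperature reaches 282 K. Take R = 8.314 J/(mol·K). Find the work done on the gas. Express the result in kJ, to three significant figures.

Isobaric: W = P ΔV = nR ΔT.
W = (1.65)(8.314)(282 − 488) = -2826 J.
Work on gas = −W_by = 2826 J.

W ≈ 2.83 kJ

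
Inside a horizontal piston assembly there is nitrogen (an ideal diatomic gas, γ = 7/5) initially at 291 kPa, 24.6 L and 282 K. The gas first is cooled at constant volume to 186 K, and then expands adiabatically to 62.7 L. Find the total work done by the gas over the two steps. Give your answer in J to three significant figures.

Step 1 (isochoric): W = 0 (constant volume).
After step 1: P = 191.9 kPa (V unchanged).
Step 2 (adiabatic): W = (P₁V₁ − P₂V₂)/(γ−1) = (4722 − 3248)/0.4 = 3685 J.
W_total = 0 + 3685 = 3685 J.

W_total ≈ 3690 J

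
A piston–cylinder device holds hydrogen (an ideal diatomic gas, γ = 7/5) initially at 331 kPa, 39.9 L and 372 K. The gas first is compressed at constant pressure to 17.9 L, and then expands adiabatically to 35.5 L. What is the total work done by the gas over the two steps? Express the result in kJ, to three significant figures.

W_total ≈ -3.73 kJ

Step 1 (isobaric): W = PΔV = (331 kPa)(17.9 − 39.9 L) = -7282 J.
After step 1: P = 331 kPa, V = 17.9 L, T = 166.9 K.
Step 2 (adiabatic): W = (P₁V₁ − P₂V₂)/(γ−1) = (5925 − 4505)/0.4 = 3549 J.
W_total = -7282 + 3549 = -3733 J.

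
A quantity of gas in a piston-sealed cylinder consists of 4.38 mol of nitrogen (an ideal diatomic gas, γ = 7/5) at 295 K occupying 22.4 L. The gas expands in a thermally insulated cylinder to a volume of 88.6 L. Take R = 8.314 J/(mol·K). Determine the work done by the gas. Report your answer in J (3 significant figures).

W ≈ 11400 J

Adiabatic: TV^(γ−1) = const with γ = 7/5.
T₂ = T₁ (V₁/V₂)^(γ−1) = 295 × (22.4/88.6)^0.4 = 295 × 0.5769 = 170.2 K.
W_by = nCᵥ(T₁ − T₂) = (4.38)(20.79)(295 − 170.2) = 11362 J.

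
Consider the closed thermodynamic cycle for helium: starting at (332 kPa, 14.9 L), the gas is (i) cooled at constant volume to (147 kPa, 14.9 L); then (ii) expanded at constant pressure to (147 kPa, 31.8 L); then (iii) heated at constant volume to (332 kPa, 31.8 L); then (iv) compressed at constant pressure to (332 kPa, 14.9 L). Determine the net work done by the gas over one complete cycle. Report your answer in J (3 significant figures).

Constant-volume legs do no work.
W(ii) = (147)(31.8 − 14.9) = 2484 J; W(iv) = (332)(14.9 − 31.8) = -5611 J.
W_net = 2484 − 5611 = -3126 J (the counter-clockwise enclosed area).

W_net ≈ -3130 J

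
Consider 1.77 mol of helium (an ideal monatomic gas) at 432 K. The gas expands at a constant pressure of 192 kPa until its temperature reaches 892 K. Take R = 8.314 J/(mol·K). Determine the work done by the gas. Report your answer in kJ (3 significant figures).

Isobaric: W = P ΔV = nR ΔT.
W = (1.77)(8.314)(892 − 432) = 6769 J.

W ≈ 6.77 kJ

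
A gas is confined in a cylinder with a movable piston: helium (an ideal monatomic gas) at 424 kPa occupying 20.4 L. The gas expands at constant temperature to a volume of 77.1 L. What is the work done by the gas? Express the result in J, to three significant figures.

Isothermal: W = nRT ln(V₂/V₁) = P₁V₁ ln(V₂/V₁).
P₁V₁ = (424 kPa)(20.4 L) = 8650 J.
W = 8650 × ln(77.1/20.4) = 8650 × 1.33
W_by_gas = 11500 J.

W ≈ 11500 J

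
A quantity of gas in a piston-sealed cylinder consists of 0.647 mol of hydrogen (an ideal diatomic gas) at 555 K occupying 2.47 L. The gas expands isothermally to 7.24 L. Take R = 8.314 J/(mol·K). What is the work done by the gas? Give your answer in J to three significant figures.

W ≈ 3210 J

Isothermal: W = nRT ln(V₂/V₁).
W = (0.647)(8.314)(555) × ln(7.24/2.47)
  = 2985 × 1.075
W_by_gas = 3211 J.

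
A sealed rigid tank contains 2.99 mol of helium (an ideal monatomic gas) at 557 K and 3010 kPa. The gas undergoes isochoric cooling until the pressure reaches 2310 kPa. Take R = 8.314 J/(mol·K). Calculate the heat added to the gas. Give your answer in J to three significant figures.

Constant volume ⇒ W = 0, so Q = ΔU = nCᵥΔT with Cᵥ = 3R/2 = 12.47 J/(mol·K).
At constant V, T₂/T₁ = P₂/P₁ ⇒ ΔT = T₁(P₂/P₁ − 1) = 557·(2310/3010 − 1) = -129.5 K.
ΔU = (2.99)(12.47)(-129.5) = -4830 J.

Q ≈ -4830 J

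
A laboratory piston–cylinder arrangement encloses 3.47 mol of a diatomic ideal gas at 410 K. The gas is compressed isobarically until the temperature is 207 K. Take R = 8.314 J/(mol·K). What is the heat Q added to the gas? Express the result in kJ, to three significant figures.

Isobaric: W = nRΔT = (3.47)(8.314)(-203) = -5856 J.
ΔU = nCᵥΔT with Cᵥ = 5R/2: ΔU = (3.47)(20.79)(-203) = -14641 J.
Q = ΔU + W = -14641 − 5856 = -20498 J.

Q ≈ -20.5 kJ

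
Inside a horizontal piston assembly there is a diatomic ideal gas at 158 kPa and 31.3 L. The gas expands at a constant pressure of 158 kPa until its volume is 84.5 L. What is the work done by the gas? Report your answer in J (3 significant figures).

W ≈ 8410 J

Isobaric: W = P ΔV.
W = (158 kPa)(84.5 − 31.3 L) = (158)(53.2) = 8406 J.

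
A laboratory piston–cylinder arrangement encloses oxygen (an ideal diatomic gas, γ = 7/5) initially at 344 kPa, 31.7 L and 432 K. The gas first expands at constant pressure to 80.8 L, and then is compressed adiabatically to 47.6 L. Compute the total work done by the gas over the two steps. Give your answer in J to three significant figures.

W_total ≈ 510 J

Step 1 (isobaric): W = PΔV = (344 kPa)(80.8 − 31.7 L) = 16890 J.
After step 1: P = 344 kPa, V = 80.8 L, T = 1101 K.
Step 2 (adiabatic): W = (P₁V₁ − P₂V₂)/(γ−1) = (27795 − 34347)/0.4 = -16380 J.
W_total = 16890 − 16380 = 510.4 J.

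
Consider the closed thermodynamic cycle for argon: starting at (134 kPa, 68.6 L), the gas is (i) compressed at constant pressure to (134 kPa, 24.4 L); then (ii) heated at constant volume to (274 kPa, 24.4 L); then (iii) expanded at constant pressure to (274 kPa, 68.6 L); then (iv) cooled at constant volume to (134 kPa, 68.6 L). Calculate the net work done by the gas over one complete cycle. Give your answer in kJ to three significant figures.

Constant-volume legs do no work.
W(i) = (134)(24.4 − 68.6) = -5923 J; W(iii) = (274)(68.6 − 24.4) = 12111 J.
W_net = -5923 + 12111 = 6188 J (the clockwise enclosed area).

W_net ≈ 6.19 kJ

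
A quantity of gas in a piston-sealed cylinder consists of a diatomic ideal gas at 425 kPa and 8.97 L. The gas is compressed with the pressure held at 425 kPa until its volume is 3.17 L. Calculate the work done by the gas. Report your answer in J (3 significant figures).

Isobaric: W = P ΔV.
W = (425 kPa)(3.17 − 8.97 L) = (425)(-5.8) = -2465 J.

W ≈ -2470 J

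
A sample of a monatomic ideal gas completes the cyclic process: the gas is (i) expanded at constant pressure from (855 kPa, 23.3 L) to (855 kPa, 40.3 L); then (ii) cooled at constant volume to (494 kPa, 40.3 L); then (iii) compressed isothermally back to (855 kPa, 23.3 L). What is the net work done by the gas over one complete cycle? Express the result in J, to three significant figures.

Leg (i): W = PΔV = (855)(40.3 − 23.3) = 14535 J.
Leg (ii): W = 0.
Leg (iii): W = PᵢVᵢ ln(V_f/Vᵢ) = (19908) ln(23.3/40.3) = -10908 J.
W_net = 14535 − 10908 = 3627 J.

W_net ≈ 3630 J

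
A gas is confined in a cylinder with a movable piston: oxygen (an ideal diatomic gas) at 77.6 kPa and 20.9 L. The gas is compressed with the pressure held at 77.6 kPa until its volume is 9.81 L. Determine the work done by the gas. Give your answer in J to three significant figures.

W ≈ -861 J

Isobaric: W = P ΔV.
W = (77.6 kPa)(9.81 − 20.9 L) = (77.6)(-11.09) = -860.6 J.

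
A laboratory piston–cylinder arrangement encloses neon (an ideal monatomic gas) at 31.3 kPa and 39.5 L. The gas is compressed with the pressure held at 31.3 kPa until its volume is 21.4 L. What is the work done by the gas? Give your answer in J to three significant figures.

W ≈ -567 J

Isobaric: W = P ΔV.
W = (31.3 kPa)(21.4 − 39.5 L) = (31.3)(-18.1) = -566.5 J.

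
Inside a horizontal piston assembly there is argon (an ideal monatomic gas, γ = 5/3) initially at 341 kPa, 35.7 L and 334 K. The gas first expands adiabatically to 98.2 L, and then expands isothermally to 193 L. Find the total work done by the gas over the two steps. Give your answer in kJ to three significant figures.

W_total ≈ 13.1 kJ

Step 1 (adiabatic): W = (P₁V₁ − P₂V₂)/(γ−1) = (12174 − 6201)/0.667 = 8959 J.
After step 1: P = 63.15 kPa, V = 98.2 L, T = 170.1 K.
Step 2 (isothermal): W = P₁V₁ ln(V₂/V₁) = (6201) ln(193/98.2) = 4190 J.
W_total = 8959 + 4190 = 13149 J.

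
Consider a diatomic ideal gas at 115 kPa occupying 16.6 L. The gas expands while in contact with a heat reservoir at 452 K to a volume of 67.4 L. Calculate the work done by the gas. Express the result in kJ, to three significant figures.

W ≈ 2.67 kJ

Isothermal: W = nRT ln(V₂/V₁) = P₁V₁ ln(V₂/V₁).
P₁V₁ = (115 kPa)(16.6 L) = 1909 J.
W = 1909 × ln(67.4/16.6) = 1909 × 1.401
W_by_gas = 2675 J.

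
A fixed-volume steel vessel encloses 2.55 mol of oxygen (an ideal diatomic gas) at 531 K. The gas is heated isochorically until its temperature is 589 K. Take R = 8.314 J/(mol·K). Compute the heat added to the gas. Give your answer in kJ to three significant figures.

Constant volume ⇒ W = 0, so Q = ΔU = nCᵥΔT with Cᵥ = 5R/2 = 20.79 J/(mol·K).
ΔU = (2.55)(20.79)(589 − 531) = 3074 J.

Q ≈ 3.07 kJ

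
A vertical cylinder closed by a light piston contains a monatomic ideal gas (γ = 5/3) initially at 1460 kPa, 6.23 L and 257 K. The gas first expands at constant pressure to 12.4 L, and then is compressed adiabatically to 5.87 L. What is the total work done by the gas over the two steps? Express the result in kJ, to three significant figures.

W_total ≈ -8.54 kJ

Step 1 (isobaric): W = PΔV = (1460 kPa)(12.4 − 6.23 L) = 9008 J.
After step 1: P = 1460 kPa, V = 12.4 L, T = 511.5 K.
Step 2 (adiabatic): W = (P₁V₁ − P₂V₂)/(γ−1) = (18104 − 29806)/0.667 = -17552 J.
W_total = 9008 − 17552 = -8544 J.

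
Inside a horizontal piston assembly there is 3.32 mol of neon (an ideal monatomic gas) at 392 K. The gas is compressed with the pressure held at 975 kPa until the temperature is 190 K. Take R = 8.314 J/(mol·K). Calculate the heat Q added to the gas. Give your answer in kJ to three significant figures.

Q ≈ -13.9 kJ

Isobaric: W = nRΔT = (3.32)(8.314)(-202) = -5576 J.
ΔU = nCᵥΔT with Cᵥ = 3R/2: ΔU = (3.32)(12.47)(-202) = -8364 J.
Q = ΔU + W = -8364 − 5576 = -13939 J.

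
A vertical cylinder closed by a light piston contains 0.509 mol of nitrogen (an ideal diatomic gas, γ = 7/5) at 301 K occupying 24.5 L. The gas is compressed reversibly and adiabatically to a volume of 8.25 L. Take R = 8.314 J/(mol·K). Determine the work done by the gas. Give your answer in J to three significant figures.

Adiabatic: TV^(γ−1) = const with γ = 7/5.
T₂ = T₁ (V₁/V₂)^(γ−1) = 301 × (24.5/8.25)^0.4 = 301 × 1.546 = 465.2 K.
W_by = nCᵥ(T₁ − T₂) = (0.509)(20.79)(301 − 465.2) = -1737 J.

W ≈ -1740 J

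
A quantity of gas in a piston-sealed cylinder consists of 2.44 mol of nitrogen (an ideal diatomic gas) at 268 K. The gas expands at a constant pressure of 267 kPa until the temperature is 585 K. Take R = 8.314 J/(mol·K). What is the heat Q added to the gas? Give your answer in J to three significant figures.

Isobaric: W = nRΔT = (2.44)(8.314)(317) = 6431 J.
ΔU = nCᵥΔT with Cᵥ = 5R/2: ΔU = (2.44)(20.79)(317) = 16077 J.
Q = ΔU + W = 16077 + 6431 = 22507 J.

Q ≈ 22500 J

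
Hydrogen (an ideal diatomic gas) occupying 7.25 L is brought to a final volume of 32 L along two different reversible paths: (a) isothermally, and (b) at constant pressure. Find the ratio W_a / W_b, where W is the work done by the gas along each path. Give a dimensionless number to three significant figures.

W_a / W_b ≈ 0.435

Path (a) isothermal: W = P₁V₁ ln(V₂/V₁) → W_a/(P₁V₁) = 1.485.
Path (b) isobaric: W = P₁(V₂ − V₁) → W_b/(P₁V₁) = 3.414.
W_a / W_b = 1.485 / 3.414 = 0.4349.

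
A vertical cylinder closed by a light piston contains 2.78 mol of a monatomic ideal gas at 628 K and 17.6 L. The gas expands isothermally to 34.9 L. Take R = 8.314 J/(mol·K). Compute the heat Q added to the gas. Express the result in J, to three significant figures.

Isothermal ⇒ ΔU = 0, so Q = W = nRT ln(V₂/V₁).
Q = (2.78)(8.314)(628) ln(34.9/17.6) = 14515 × 0.6846 = 9937 J.

Q ≈ 9940 J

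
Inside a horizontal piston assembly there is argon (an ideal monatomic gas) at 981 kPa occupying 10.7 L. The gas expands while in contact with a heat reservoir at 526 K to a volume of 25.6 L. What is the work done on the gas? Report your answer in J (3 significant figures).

Isothermal: W = nRT ln(V₂/V₁) = P₁V₁ ln(V₂/V₁).
P₁V₁ = (981 kPa)(10.7 L) = 10497 J.
W = 10497 × ln(25.6/10.7) = 10497 × 0.8723
W_by_gas = 9157 J; work on gas = −W_by = -9157 J.

W ≈ -9160 J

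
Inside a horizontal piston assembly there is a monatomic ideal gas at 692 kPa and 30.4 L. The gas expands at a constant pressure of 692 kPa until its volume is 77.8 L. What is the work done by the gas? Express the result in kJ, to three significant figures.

W ≈ 32.8 kJ

Isobaric: W = P ΔV.
W = (692 kPa)(77.8 − 30.4 L) = (692)(47.4) = 32801 J.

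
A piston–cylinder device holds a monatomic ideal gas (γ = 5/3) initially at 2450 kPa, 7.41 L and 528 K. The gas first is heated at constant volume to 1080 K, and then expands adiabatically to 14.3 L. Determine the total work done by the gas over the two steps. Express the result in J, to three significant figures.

W_total ≈ 19800 J

Step 1 (isochoric): W = 0 (constant volume).
After step 1: P = 5011 kPa (V unchanged).
Step 2 (adiabatic): W = (P₁V₁ − P₂V₂)/(γ−1) = (37134 − 23957)/0.667 = 19766 J.
W_total = 0 + 19766 = 19766 J.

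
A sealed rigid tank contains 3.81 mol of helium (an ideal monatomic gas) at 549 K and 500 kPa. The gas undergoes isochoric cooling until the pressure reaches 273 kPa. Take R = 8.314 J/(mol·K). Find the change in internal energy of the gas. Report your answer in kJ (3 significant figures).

Constant volume ⇒ W = 0, so Q = ΔU = nCᵥΔT with Cᵥ = 3R/2 = 12.47 J/(mol·K).
At constant V, T₂/T₁ = P₂/P₁ ⇒ ΔT = T₁(P₂/P₁ − 1) = 549·(273/500 − 1) = -249.2 K.
ΔU = (3.81)(12.47)(-249.2) = -11843 J.

ΔU ≈ -11.8 kJ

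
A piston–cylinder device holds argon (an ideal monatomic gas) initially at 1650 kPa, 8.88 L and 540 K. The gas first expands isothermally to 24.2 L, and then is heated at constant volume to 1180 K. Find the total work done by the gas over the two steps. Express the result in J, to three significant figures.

W_total ≈ 14700 J

Step 1 (isothermal): W = P₁V₁ ln(V₂/V₁) = (14652) ln(24.2/8.88) = 14689 J.
Step 2 (isochoric): W = 0 (constant volume).
W_total = 14689 + 0 = 14689 J.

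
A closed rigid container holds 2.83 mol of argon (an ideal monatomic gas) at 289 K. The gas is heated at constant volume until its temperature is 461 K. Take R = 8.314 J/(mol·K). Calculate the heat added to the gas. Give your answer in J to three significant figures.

Q ≈ 6070 J

Constant volume ⇒ W = 0, so Q = ΔU = nCᵥΔT with Cᵥ = 3R/2 = 12.47 J/(mol·K).
ΔU = (2.83)(12.47)(461 − 289) = 6070 J.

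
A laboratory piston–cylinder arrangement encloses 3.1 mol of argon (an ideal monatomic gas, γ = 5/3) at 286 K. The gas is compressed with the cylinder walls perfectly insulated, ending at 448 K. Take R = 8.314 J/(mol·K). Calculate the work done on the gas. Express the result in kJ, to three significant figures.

Adiabatic ⇒ Q = 0, so W_by = −ΔU = nCᵥ(T₁ − T₂).
Cᵥ = 3R/2 = 12.47 J/(mol·K).
W = (3.1)(12.47)(286 − 448) = -6263 J.
Work on gas = −W_by = 6263 J.

W ≈ 6.26 kJ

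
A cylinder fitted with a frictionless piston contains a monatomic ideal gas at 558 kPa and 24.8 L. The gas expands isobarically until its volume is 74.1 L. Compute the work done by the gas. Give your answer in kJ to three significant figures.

Isobaric: W = P ΔV.
W = (558 kPa)(74.1 − 24.8 L) = (558)(49.3) = 27509 J.

W ≈ 27.5 kJ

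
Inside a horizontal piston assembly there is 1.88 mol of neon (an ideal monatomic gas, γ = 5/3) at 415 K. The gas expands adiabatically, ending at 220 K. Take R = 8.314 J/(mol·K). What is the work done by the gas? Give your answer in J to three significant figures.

W ≈ 4570 J

Adiabatic ⇒ Q = 0, so W_by = −ΔU = nCᵥ(T₁ − T₂).
Cᵥ = 3R/2 = 12.47 J/(mol·K).
W = (1.88)(12.47)(415 − 220) = 4572 J.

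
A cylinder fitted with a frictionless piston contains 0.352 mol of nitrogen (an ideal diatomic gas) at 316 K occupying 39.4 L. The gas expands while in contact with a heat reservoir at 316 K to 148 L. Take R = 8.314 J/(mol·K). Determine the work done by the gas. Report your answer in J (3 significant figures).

Isothermal: W = nRT ln(V₂/V₁).
W = (0.352)(8.314)(316) × ln(148/39.4)
  = 924.8 × 1.323
W_by_gas = 1224 J.

W ≈ 1220 J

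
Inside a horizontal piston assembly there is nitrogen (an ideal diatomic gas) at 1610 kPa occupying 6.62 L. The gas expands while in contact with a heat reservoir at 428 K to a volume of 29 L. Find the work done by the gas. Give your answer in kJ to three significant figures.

Isothermal: W = nRT ln(V₂/V₁) = P₁V₁ ln(V₂/V₁).
P₁V₁ = (1610 kPa)(6.62 L) = 10658 J.
W = 10658 × ln(29/6.62) = 10658 × 1.477
W_by_gas = 15744 J.

W ≈ 15.7 kJ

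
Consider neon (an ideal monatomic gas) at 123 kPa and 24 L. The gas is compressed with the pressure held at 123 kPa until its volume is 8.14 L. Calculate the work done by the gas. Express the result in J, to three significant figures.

W ≈ -1950 J

Isobaric: W = P ΔV.
W = (123 kPa)(8.14 − 24 L) = (123)(-15.86) = -1951 J.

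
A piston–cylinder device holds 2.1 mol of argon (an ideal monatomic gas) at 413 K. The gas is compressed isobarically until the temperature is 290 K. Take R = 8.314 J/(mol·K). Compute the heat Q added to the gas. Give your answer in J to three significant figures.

Isobaric: W = nRΔT = (2.1)(8.314)(-123) = -2148 J.
ΔU = nCᵥΔT with Cᵥ = 3R/2: ΔU = (2.1)(12.47)(-123) = -3221 J.
Q = ΔU + W = -3221 − 2148 = -5369 J.

Q ≈ -5370 J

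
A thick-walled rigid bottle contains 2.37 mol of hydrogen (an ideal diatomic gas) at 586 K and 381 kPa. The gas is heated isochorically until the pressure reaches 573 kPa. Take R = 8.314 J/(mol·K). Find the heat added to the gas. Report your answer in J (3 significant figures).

Q ≈ 14500 J

Constant volume ⇒ W = 0, so Q = ΔU = nCᵥΔT with Cᵥ = 5R/2 = 20.79 J/(mol·K).
At constant V, T₂/T₁ = P₂/P₁ ⇒ ΔT = T₁(P₂/P₁ − 1) = 586·(573/381 − 1) = 295.3 K.
ΔU = (2.37)(20.79)(295.3) = 14547 J.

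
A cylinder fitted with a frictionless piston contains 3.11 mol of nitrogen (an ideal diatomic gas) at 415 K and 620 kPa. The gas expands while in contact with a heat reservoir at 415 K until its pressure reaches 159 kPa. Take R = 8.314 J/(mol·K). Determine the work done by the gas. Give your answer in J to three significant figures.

Isothermal process: W = nRT ln(V₂/V₁) = nRT ln(P₁/P₂).
W = (3.11)(8.314)(415) × ln(620/159)
  = 10730 × ln(3.899) = 10730 × 1.361
W_by_gas = 14602 J.

W ≈ 14600 J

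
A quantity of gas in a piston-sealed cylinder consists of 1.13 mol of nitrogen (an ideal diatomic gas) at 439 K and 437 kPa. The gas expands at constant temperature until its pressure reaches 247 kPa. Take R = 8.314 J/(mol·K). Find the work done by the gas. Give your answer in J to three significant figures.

W ≈ 2350 J

Isothermal process: W = nRT ln(V₂/V₁) = nRT ln(P₁/P₂).
W = (1.13)(8.314)(439) × ln(437/247)
  = 4124 × ln(1.769) = 4124 × 0.5705
W_by_gas = 2353 J.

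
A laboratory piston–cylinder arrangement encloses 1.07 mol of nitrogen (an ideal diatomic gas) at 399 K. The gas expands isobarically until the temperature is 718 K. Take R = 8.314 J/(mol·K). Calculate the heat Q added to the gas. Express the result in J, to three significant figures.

Q ≈ 9930 J

Isobaric: W = nRΔT = (1.07)(8.314)(319) = 2838 J.
ΔU = nCᵥΔT with Cᵥ = 5R/2: ΔU = (1.07)(20.79)(319) = 7095 J.
Q = ΔU + W = 7095 + 2838 = 9932 J.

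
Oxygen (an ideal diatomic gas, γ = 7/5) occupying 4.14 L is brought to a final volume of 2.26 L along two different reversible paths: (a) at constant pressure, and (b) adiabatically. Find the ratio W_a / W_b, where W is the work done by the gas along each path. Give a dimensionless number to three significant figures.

W_a / W_b ≈ 0.663

Path (a) isobaric: W = P₁(V₂ − V₁) → W_a/(P₁V₁) = -0.4541.
Path (b) adiabatic: W = P₁V₁(1 − (V₁/V₂)^(γ−1))/(γ−1) → W_b/(P₁V₁) = -0.6849.
W_a / W_b = -0.4541 / -0.6849 = 0.663.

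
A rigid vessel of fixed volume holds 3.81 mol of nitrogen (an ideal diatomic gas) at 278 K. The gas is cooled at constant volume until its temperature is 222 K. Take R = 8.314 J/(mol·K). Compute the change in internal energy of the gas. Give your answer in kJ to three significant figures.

ΔU ≈ -4.43 kJ

Constant volume ⇒ W = 0, so Q = ΔU = nCᵥΔT with Cᵥ = 5R/2 = 20.79 J/(mol·K).
ΔU = (3.81)(20.79)(222 − 278) = -4435 J.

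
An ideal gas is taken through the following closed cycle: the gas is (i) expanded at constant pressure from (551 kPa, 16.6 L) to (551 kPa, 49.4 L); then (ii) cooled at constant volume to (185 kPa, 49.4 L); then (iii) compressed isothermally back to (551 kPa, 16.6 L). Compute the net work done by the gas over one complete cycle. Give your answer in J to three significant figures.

W_net ≈ 8110 J

Leg (i): W = PΔV = (551)(49.4 − 16.6) = 18073 J.
Leg (ii): W = 0.
Leg (iii): W = PᵢVᵢ ln(V_f/Vᵢ) = (9139) ln(16.6/49.4) = -9967 J.
W_net = 18073 − 9967 = 8106 J.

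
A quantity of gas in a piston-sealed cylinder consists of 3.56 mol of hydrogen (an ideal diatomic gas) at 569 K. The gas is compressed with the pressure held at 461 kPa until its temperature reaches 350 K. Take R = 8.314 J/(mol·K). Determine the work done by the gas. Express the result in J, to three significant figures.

W ≈ -6480 J

Isobaric: W = P ΔV = nR ΔT.
W = (3.56)(8.314)(350 − 569) = -6482 J.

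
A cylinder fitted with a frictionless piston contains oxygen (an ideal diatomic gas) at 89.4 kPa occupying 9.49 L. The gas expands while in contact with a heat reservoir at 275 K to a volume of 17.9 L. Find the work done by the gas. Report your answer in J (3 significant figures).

Isothermal: W = nRT ln(V₂/V₁) = P₁V₁ ln(V₂/V₁).
P₁V₁ = (89.4 kPa)(9.49 L) = 848.4 J.
W = 848.4 × ln(17.9/9.49) = 848.4 × 0.6346
W_by_gas = 538.4 J.

W ≈ 538 J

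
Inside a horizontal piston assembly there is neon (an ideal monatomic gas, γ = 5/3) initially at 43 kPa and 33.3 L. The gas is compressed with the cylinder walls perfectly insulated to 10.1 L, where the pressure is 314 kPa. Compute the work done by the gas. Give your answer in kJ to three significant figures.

Adiabatic: W = (P₁V₁ − P₂V₂)/(γ − 1) with γ = 5/3.
P₁V₁ = 1432 J, P₂V₂ = 3171 J.
W = (1432 − 3171) / 0.6667 = -2609 J.

W ≈ -2.61 kJ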